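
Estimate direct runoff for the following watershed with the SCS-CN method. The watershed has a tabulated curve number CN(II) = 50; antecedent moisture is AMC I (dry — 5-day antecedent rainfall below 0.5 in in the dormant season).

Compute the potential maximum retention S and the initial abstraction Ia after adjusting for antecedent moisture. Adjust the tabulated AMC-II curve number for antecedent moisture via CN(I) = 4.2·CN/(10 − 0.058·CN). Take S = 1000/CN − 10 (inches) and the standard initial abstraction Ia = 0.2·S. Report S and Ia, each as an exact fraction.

Dry (AMC I): CN(I) = 4.2·50/(10 − 0.058·50) = 210/(71/10) = 2100/71 ≈ 29.577
Retention S: 1000/CN − 10 with CN=29.577 → S = 500/21 ≈ 23.810 in
Ia = 0.2S: 0.2·23.810 = 4.762 in (exactly 100/21)

S = 500/21 in ≈ 23.810 in; Ia = 100/21 in ≈ 4.762 in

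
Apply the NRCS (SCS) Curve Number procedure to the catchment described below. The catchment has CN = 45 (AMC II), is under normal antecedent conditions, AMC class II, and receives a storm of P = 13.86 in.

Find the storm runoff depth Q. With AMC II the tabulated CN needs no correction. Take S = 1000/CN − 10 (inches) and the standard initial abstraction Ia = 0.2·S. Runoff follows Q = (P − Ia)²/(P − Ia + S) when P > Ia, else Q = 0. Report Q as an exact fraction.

Q = 2398979/435150 in ≈ 5.513 in

Average conditions: CN = 45 (no AMC adjustment).
S = 1000/45 − 10 = 110/9 in ≈ 12.222 in
Ia = 0.2S: 0.2·12.222 = 2.444 in (exactly 22/9)
P − Ia = 13.860 − 2.444 = 5137/450 ≈ 11.416 in (> 0, runoff occurs)
Q: (5137/450)² ÷ (10637/450) = 2398979/435150 in (≈ 5.513 in)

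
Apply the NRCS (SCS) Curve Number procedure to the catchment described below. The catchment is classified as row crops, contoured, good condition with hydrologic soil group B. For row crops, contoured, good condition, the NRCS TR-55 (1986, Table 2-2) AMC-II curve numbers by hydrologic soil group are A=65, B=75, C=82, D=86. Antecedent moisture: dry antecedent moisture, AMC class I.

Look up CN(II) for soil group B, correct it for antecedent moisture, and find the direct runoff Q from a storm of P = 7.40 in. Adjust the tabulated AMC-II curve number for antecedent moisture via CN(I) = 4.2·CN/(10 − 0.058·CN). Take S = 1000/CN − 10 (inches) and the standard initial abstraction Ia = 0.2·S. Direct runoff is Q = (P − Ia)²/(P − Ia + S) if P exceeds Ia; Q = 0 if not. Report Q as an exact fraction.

NRCS table: row crops, contoured, good condition, soil group B → CN(II) = 75
CN(I) from CN(II)=75: (4.2·75)/(10 − 0.058·75) = 6300/113 ≈ 55.752
Max retention: S = 1000/(6300/113) − 10 = 500/63 in (≈ 7.937 in)
Initial abstraction Ia = S/5 = (500/63)/5 = 100/63 ≈ 1.587 in
Since P=7.400 > Ia=1.587: effective rainfall P−Ia = 1831/315 in
Q: (1831/315)² ÷ (4331/315) = 3352561/1364265 in (≈ 2.457 in)

Q = 3352561/1364265 in ≈ 2.457 in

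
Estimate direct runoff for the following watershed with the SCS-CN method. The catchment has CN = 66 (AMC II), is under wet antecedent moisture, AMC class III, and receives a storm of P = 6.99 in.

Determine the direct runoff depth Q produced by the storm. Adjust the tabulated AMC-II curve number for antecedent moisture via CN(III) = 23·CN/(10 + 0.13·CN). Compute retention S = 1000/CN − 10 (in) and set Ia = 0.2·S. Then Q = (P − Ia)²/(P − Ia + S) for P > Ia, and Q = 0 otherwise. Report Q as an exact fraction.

Q = 246552964681/50590461900 in ≈ 4.874 in

Wet (AMC III): CN(III) = 23·66/(10 + 0.13·66) = 1518/(929/50) = 75900/929 ≈ 81.701
Retention S: 1000/CN − 10 with CN=81.701 → S = 1700/759 ≈ 2.240 in
Initial abstraction Ia = S/5 = (1700/759)/5 = 340/759 ≈ 0.448 in
Excess rainfall: 6.990 − 0.448 = 6.542 in; P > Ia so Q > 0
Q = (496541/75900)²/((496541/75900) + 1700/759) = (246552964681/5760810000)/(666541/75900) = 246552964681/50590461900 in ≈ 4.874 in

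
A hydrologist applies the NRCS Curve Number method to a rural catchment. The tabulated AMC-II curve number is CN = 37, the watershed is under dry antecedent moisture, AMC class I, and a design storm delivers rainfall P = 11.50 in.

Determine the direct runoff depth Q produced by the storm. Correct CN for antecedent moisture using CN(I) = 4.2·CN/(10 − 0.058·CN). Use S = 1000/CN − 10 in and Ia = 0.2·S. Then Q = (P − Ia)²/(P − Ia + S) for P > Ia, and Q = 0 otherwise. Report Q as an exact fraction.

Dry (AMC I): CN(I) = 4.2·37/(10 − 0.058·37) = (777/5)/(3927/500) = 3700/187 ≈ 19.786
Retention S: 1000/CN − 10 with CN=19.786 → S = 1500/37 ≈ 40.541 in
Ia = 0.2·(1500/37) = 300/37 in ≈ 8.108 in
P − Ia = 11.500 − 8.108 = 251/74 ≈ 3.392 in (> 0, runoff occurs)
Q: (251/74)² ÷ (3251/74) = 63001/240574 in (≈ 0.262 in)

Q = 63001/240574 in ≈ 0.262 in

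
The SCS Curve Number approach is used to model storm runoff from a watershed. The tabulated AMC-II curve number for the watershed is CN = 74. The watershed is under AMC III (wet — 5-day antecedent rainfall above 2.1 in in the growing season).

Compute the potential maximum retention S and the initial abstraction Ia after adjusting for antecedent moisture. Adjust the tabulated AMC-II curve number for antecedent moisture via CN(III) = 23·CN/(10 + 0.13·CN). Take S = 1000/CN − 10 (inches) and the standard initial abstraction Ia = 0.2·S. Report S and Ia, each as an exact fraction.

CN(III) from CN(II)=74: (23·74)/(10 + 0.13·74) = 85100/981 ≈ 86.748
Max retention: S = 1000/(85100/981) − 10 = 1300/851 in (≈ 1.528 in)
Ia = 0.2·(1300/851) = 260/851 in ≈ 0.306 in

S = 1300/851 in ≈ 1.528 in; Ia = 260/851 in ≈ 0.306 in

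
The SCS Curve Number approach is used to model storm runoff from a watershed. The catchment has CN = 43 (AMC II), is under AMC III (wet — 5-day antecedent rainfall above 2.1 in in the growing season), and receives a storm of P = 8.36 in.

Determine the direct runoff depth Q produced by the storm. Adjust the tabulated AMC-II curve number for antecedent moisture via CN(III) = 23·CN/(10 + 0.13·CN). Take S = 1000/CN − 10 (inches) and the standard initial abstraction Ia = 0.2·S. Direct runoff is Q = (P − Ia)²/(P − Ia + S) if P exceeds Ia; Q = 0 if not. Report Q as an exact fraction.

Q = 1671347179/417333275 in ≈ 4.005 in

Adjust CN=43 to AMC III: 23·43/(10 + 0.13·43) → 989 ÷ (1559/100) = 98900/1559 ≈ 63.438
Retention S: 1000/CN − 10 with CN=63.438 → S = 5700/989 ≈ 5.763 in
Initial abstraction Ia = S/5 = (5700/989)/5 = 1140/989 ≈ 1.153 in
P − Ia = 8.360 − 1.153 = 178201/24725 ≈ 7.207 in (> 0, runoff occurs)
Q: (178201/24725)² ÷ (320701/24725) = 1671347179/417333275 in (≈ 4.005 in)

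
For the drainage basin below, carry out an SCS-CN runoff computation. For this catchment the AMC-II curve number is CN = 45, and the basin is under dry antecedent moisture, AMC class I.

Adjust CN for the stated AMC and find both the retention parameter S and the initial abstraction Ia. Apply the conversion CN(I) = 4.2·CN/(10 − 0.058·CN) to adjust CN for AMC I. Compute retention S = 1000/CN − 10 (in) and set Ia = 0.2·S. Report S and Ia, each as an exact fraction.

S = 5500/189 in ≈ 29.101 in; Ia = 1100/189 in ≈ 5.820 in

CN(I) from CN(II)=45: (4.2·45)/(10 − 0.058·45) = 18900/739 ≈ 25.575
S = 1000/(18900/739) − 10 = 5500/189 in ≈ 29.101 in
Ia = 0.2·(5500/189) = 1100/189 in ≈ 5.820 in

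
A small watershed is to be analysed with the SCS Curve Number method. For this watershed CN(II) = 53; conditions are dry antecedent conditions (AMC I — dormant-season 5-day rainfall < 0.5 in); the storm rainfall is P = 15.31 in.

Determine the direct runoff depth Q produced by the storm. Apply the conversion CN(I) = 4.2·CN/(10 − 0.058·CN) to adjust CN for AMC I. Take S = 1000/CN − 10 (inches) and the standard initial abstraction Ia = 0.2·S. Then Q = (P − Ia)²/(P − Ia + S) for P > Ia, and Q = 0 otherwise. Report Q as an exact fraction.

Q = 1522763404009/398899533900 in ≈ 3.817 in

CN(I) from CN(II)=53: (4.2·53)/(10 − 0.058·53) = 111300/3463 ≈ 32.140
Retention S: 1000/CN − 10 with CN=32.140 → S = 23500/1113 ≈ 21.114 in
Initial abstraction Ia = S/5 = (23500/1113)/5 = 4700/1113 ≈ 4.223 in
Since P=15.310 > Ia=4.223: effective rainfall P−Ia = 1234003/111300 in
Q: (1234003/111300)² ÷ (3584003/111300) = 1522763404009/398899533900 in (≈ 3.817 in)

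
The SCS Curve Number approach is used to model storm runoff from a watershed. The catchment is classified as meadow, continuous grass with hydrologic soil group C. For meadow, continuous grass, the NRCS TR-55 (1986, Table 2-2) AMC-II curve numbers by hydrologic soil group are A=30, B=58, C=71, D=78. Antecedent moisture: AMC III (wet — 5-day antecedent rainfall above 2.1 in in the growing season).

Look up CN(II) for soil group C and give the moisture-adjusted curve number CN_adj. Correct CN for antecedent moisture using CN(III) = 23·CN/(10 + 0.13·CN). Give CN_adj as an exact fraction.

CN_adj = 163300/1923 ≈ 84.919

NRCS table: meadow, continuous grass, soil group C → CN(II) = 71
Adjust CN=71 to AMC III: 23·71/(10 + 0.13·71) → 1633 ÷ (1923/100) = 163300/1923 ≈ 84.919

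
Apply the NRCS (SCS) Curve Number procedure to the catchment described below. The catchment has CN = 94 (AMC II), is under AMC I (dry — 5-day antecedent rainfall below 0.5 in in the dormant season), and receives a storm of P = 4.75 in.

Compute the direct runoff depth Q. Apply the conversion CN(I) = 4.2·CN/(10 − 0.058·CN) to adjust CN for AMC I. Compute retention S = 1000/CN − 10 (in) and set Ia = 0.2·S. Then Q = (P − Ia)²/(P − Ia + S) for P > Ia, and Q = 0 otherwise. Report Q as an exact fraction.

Q = 34234201/10331916 in ≈ 3.313 in

CN(I) from CN(II)=94: (4.2·94)/(10 − 0.058·94) = 32900/379 ≈ 86.807
Max retention: S = 1000/(32900/379) − 10 = 500/329 in (≈ 1.520 in)
Ia = 0.2·(500/329) = 100/329 in ≈ 0.304 in
Excess rainfall: 4.750 − 0.304 = 4.446 in; P > Ia so Q > 0
Q: (5851/1316)² ÷ (7851/1316) = 34234201/10331916 in (≈ 3.313 in)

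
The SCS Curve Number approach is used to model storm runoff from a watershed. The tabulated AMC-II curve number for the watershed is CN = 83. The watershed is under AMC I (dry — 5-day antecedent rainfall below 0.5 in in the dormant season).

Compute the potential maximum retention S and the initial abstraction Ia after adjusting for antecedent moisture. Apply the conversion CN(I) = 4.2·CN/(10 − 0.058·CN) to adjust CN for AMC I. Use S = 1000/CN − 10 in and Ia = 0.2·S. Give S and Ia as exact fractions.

S = 8500/1743 in ≈ 4.877 in; Ia = 1700/1743 in ≈ 0.975 in

Dry (AMC I): CN(I) = 4.2·83/(10 − 0.058·83) = (1743/5)/(2593/500) = 174300/2593 ≈ 67.219
Retention S: 1000/CN − 10 with CN=67.219 → S = 8500/1743 ≈ 4.877 in
Ia = 0.2S: 0.2·4.877 = 0.975 in (exactly 1700/1743)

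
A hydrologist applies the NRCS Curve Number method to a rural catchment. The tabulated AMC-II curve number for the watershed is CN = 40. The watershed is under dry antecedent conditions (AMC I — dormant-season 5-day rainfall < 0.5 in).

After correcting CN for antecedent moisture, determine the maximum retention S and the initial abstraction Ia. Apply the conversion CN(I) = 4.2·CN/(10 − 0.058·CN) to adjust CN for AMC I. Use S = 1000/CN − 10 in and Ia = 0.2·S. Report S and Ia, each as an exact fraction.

S = 250/7 in ≈ 35.714 in; Ia = 50/7 in ≈ 7.143 in

Dry (AMC I): CN(I) = 4.2·40/(10 − 0.058·40) = 168/(192/25) = 175/8 ≈ 21.875
Retention S: 1000/CN − 10 with CN=21.875 → S = 250/7 ≈ 35.714 in
Ia = 0.2·(250/7) = 50/7 in ≈ 7.143 in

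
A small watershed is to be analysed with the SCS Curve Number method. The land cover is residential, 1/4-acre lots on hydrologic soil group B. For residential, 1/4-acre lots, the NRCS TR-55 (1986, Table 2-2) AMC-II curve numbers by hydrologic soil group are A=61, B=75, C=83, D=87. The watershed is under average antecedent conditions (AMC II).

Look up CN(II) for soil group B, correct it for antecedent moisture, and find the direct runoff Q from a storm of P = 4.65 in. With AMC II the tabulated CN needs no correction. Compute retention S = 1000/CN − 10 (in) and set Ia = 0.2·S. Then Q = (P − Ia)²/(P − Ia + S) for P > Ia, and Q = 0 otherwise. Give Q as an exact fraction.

NRCS table: residential, 1/4-acre lots, soil group B → CN(II) = 75
Average conditions: CN = 75 (no AMC adjustment).
Retention S: 1000/CN − 10 with CN=75.000 → S = 10/3 ≈ 3.333 in
Ia = 0.2·(10/3) = 2/3 in ≈ 0.667 in
Since P=4.650 > Ia=0.667: effective rainfall P−Ia = 239/60 in
Q = (239/60)²/((239/60) + 10/3) = (57121/3600)/(439/60) = 57121/26340 in ≈ 2.169 in

Q = 57121/26340 in ≈ 2.169 in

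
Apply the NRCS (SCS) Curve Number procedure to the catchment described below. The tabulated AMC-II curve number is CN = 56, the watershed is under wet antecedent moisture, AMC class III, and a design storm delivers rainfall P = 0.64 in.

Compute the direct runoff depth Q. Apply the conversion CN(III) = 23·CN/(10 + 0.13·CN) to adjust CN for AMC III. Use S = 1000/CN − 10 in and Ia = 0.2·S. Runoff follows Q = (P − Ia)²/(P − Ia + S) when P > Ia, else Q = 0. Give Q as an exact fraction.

CN(III) from CN(II)=56: (23·56)/(10 + 0.13·56) = 4025/54 ≈ 74.537
Retention S: 1000/CN − 10 with CN=74.537 → S = 550/161 ≈ 3.416 in
Ia = 0.2S: 0.2·3.416 = 0.683 in (exactly 110/161)
P = 0.640 ≤ Ia = 0.683 in: entire storm abstracted, Q = 0.

Q = 0 in ≈ 0.000 in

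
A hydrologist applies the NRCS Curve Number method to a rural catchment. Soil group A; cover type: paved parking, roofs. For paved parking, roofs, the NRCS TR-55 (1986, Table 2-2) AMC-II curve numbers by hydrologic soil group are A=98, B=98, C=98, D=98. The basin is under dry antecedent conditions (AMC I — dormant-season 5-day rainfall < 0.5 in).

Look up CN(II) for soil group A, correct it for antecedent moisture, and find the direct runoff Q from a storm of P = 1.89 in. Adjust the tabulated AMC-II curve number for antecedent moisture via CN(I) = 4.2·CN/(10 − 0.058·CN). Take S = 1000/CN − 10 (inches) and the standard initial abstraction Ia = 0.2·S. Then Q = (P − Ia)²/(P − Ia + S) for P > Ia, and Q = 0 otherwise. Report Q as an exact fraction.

NRCS table: paved parking, roofs, soil group A → CN(II) = 98
Adjust CN=98 to AMC I: 4.2·98/(10 − 0.058·98) → (2058/5) ÷ (1079/250) = 102900/1079 ≈ 95.366
Max retention: S = 1000/(102900/1079) − 10 = 500/1029 in (≈ 0.486 in)
Initial abstraction Ia = S/5 = (500/1029)/5 = 100/1029 ≈ 0.097 in
P − Ia = 1.890 − 0.097 = 184481/102900 ≈ 1.793 in (> 0, runoff occurs)
Q: (184481/102900)² ÷ (234481/102900) = 34033239361/24128094900 in (≈ 1.411 in)

Q = 34033239361/24128094900 in ≈ 1.411 in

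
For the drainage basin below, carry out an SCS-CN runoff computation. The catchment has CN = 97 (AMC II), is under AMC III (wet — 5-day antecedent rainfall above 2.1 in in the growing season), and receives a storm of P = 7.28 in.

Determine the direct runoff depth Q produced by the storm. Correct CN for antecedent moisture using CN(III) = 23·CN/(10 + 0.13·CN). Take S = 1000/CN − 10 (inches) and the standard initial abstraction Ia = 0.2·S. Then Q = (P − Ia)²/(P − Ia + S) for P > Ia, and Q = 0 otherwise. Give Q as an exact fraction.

Q = 81827114882/11490821275 in ≈ 7.121 in

Wet (AMC III): CN(III) = 23·97/(10 + 0.13·97) = 2231/(2261/100) = 223100/2261 ≈ 98.673
Max retention: S = 1000/(223100/2261) − 10 = 300/2231 in (≈ 0.134 in)
Initial abstraction Ia = S/5 = (300/2231)/5 = 60/2231 ≈ 0.027 in
Since P=7.280 > Ia=0.027: effective rainfall P−Ia = 404542/55775 in
Runoff Q = (P−Ia)²/(P−Ia+S) = (7.253)²/(7.253+0.134) = 81827114882/11490821275 ≈ 7.121 in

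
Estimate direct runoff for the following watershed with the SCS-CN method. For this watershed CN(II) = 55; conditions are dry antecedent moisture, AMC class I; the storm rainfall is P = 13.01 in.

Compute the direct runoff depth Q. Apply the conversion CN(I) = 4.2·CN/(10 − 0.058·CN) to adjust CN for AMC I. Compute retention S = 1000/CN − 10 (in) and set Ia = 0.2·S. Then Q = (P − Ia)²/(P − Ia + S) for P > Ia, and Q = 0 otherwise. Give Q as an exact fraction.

Q = 4924811329/1695362900 in ≈ 2.905 in

Adjust CN=55 to AMC I: 4.2·55/(10 − 0.058·55) → 231 ÷ (681/100) = 7700/227 ≈ 33.921
Max retention: S = 1000/(7700/227) − 10 = 1500/77 in (≈ 19.481 in)
Ia = 0.2·(1500/77) = 300/77 in ≈ 3.896 in
P − Ia = 13.010 − 3.896 = 70177/7700 ≈ 9.114 in (> 0, runoff occurs)
Q: (70177/7700)² ÷ (220177/7700) = 4924811329/1695362900 in (≈ 2.905 in)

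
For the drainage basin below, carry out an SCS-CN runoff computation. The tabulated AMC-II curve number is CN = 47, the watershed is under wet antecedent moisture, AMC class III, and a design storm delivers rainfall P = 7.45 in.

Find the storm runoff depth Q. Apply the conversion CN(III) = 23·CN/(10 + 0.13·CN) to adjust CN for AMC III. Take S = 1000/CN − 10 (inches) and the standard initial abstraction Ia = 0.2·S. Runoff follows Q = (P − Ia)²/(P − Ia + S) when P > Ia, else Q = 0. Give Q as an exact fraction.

Q = 19563337161/5315687780 in ≈ 3.680 in

Wet (AMC III): CN(III) = 23·47/(10 + 0.13·47) = 1081/(1611/100) = 108100/1611 ≈ 67.101
Retention S: 1000/CN − 10 with CN=67.101 → S = 5300/1081 ≈ 4.903 in
Initial abstraction Ia = S/5 = (5300/1081)/5 = 1060/1081 ≈ 0.981 in
Excess rainfall: 7.450 − 0.981 = 6.469 in; P > Ia so Q > 0
Q: (139869/21620)² ÷ (245869/21620) = 19563337161/5315687780 in (≈ 3.680 in)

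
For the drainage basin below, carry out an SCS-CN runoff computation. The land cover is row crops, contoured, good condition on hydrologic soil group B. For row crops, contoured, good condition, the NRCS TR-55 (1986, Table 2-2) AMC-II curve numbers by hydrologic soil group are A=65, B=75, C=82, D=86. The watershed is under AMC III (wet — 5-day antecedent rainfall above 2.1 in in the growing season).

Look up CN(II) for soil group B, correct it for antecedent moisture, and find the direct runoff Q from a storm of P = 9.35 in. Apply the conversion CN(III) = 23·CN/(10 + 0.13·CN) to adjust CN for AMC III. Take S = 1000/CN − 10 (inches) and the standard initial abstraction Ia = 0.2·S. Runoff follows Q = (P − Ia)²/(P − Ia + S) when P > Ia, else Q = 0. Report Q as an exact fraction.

NRCS table: row crops, contoured, good condition, soil group B → CN(II) = 75
Adjust CN=75 to AMC III: 23·75/(10 + 0.13·75) → 1725 ÷ (79/4) = 6900/79 ≈ 87.342
S = 1000/(6900/79) − 10 = 100/69 in ≈ 1.449 in
Ia = 0.2·(100/69) = 20/69 in ≈ 0.290 in
Since P=9.350 > Ia=0.290: effective rainfall P−Ia = 12503/1380 in
Q: (12503/1380)² ÷ (14503/1380) = 156325009/20014140 in (≈ 7.811 in)

Q = 156325009/20014140 in ≈ 7.811 in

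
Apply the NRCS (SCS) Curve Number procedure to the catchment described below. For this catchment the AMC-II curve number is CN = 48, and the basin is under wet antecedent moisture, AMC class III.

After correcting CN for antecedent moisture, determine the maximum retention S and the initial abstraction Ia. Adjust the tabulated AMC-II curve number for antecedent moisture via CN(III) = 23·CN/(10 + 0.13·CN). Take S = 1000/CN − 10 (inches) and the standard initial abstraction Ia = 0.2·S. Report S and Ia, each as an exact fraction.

S = 325/69 in ≈ 4.710 in; Ia = 65/69 in ≈ 0.942 in

CN(III) from CN(II)=48: (23·48)/(10 + 0.13·48) = 13800/203 ≈ 67.980
Max retention: S = 1000/(13800/203) − 10 = 325/69 in (≈ 4.710 in)
Initial abstraction Ia = S/5 = (325/69)/5 = 65/69 ≈ 0.942 in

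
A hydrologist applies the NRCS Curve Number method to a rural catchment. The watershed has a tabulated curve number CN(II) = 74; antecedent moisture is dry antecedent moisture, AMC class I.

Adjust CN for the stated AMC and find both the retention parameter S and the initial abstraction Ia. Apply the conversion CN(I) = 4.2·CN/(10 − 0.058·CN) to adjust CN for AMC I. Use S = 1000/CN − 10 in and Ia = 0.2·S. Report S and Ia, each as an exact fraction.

Dry (AMC I): CN(I) = 4.2·74/(10 − 0.058·74) = (1554/5)/(1427/250) = 77700/1427 ≈ 54.450
S = 1000/(77700/1427) − 10 = 6500/777 in ≈ 8.366 in
Ia = 0.2S: 0.2·8.366 = 1.673 in (exactly 1300/777)

S = 6500/777 in ≈ 8.366 in; Ia = 1300/777 in ≈ 1.673 in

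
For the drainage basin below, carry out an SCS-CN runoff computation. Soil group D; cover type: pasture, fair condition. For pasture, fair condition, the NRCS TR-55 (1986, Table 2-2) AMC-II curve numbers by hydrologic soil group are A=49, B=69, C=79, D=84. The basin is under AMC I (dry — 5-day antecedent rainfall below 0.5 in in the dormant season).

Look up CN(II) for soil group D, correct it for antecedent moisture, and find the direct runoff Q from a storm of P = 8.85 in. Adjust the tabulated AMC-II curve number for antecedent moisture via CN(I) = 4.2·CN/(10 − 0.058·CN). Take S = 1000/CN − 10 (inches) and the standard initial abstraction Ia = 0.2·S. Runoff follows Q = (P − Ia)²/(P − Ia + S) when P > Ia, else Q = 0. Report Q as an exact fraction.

NRCS table: pasture, fair condition, soil group D → CN(II) = 84
Dry (AMC I): CN(I) = 4.2·84/(10 − 0.058·84) = (1764/5)/(641/125) = 44100/641 ≈ 68.799
Retention S: 1000/CN − 10 with CN=68.799 → S = 2000/441 ≈ 4.535 in
Initial abstraction Ia = S/5 = (2000/441)/5 = 400/441 ≈ 0.907 in
Since P=8.850 > Ia=0.907: effective rainfall P−Ia = 70057/8820 in
Q: (70057/8820)² ÷ (110057/8820) = 4907983249/970702740 in (≈ 5.056 in)

Q = 4907983249/970702740 in ≈ 5.056 in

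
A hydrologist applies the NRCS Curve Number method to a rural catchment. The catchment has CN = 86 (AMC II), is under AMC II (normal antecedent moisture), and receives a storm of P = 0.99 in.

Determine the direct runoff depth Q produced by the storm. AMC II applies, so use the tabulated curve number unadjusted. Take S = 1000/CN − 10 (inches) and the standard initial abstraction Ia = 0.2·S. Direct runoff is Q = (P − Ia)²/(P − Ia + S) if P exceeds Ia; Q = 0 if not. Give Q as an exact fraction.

Q = 8162449/42385100 in ≈ 0.193 in

CN(II) = 86; AMC II needs no correction.
Max retention: S = 1000/86 − 10 = 70/43 in (≈ 1.628 in)
Initial abstraction Ia = S/5 = (70/43)/5 = 14/43 ≈ 0.326 in
Excess rainfall: 0.990 − 0.326 = 0.664 in; P > Ia so Q > 0
Q: (2857/4300)² ÷ (9857/4300) = 8162449/42385100 in (≈ 0.193 in)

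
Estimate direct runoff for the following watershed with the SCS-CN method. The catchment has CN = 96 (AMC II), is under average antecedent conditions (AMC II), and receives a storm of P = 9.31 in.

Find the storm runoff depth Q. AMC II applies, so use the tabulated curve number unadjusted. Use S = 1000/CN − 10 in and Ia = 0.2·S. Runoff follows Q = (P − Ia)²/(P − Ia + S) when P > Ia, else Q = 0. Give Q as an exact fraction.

AMC II — tabulated CN = 96 applies directly.
Max retention: S = 1000/96 − 10 = 5/12 in (≈ 0.417 in)
Ia = 0.2S: 0.2·0.417 = 0.083 in (exactly 1/12)
P − Ia = 9.310 − 0.083 = 692/75 ≈ 9.227 in (> 0, runoff occurs)
Runoff Q = (P−Ia)²/(P−Ia+S) = (9.227)²/(9.227+0.417) = 1915456/216975 ≈ 8.828 in

Q = 1915456/216975 in ≈ 8.828 in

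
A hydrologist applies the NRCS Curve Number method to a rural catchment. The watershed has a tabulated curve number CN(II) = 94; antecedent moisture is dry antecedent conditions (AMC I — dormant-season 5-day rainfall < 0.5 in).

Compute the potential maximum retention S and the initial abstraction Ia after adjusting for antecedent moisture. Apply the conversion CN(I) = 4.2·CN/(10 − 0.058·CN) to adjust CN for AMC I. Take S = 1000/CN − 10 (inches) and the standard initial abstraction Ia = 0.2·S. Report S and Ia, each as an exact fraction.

Dry (AMC I): CN(I) = 4.2·94/(10 − 0.058·94) = (1974/5)/(1137/250) = 32900/379 ≈ 86.807
Max retention: S = 1000/(32900/379) − 10 = 500/329 in (≈ 1.520 in)
Ia = 0.2S: 0.2·1.520 = 0.304 in (exactly 100/329)

S = 500/329 in ≈ 1.520 in; Ia = 100/329 in ≈ 0.304 in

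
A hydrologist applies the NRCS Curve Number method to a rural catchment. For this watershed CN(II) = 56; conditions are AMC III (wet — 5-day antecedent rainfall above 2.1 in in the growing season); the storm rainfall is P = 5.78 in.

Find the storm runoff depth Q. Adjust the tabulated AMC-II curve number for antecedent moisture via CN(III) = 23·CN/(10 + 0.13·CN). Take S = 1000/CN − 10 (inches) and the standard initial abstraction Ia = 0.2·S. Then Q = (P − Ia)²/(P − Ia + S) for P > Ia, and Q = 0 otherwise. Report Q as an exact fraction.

Wet (AMC III): CN(III) = 23·56/(10 + 0.13·56) = 1288/(432/25) = 4025/54 ≈ 74.537
Max retention: S = 1000/(4025/54) − 10 = 550/161 in (≈ 3.416 in)
Initial abstraction Ia = S/5 = (550/161)/5 = 110/161 ≈ 0.683 in
P − Ia = 5.780 − 0.683 = 41029/8050 ≈ 5.097 in (> 0, runoff occurs)
Runoff Q = (P−Ia)²/(P−Ia+S) = (5.097)²/(5.097+3.416) = 1683378841/551658450 ≈ 3.051 in

Q = 1683378841/551658450 in ≈ 3.051 in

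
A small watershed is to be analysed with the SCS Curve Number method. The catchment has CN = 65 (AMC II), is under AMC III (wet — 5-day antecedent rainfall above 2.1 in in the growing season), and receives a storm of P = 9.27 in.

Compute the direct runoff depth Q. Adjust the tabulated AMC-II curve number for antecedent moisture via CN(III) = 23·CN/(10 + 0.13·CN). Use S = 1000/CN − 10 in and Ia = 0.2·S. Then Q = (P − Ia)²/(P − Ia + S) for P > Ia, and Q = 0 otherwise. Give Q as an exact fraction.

CN(III) from CN(II)=65: (23·65)/(10 + 0.13·65) = 29900/369 ≈ 81.030
Max retention: S = 1000/(29900/369) − 10 = 700/299 in (≈ 2.341 in)
Initial abstraction Ia = S/5 = (700/299)/5 = 140/299 ≈ 0.468 in
Since P=9.270 > Ia=0.468: effective rainfall P−Ia = 263173/29900 in
Runoff Q = (P−Ia)²/(P−Ia+S) = (8.802)²/(8.802+2.341) = 69260027929/9961872700 ≈ 6.953 in

Q = 69260027929/9961872700 in ≈ 6.953 in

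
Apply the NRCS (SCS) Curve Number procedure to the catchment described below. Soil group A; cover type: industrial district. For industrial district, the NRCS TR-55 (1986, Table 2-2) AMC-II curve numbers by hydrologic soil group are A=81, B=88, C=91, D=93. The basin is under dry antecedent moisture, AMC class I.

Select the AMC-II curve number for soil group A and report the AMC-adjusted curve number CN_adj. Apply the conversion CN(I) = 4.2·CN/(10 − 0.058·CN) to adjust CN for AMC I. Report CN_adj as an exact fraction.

CN_adj = 170100/2651 ≈ 64.164

NRCS table: industrial district, soil group A → CN(II) = 81
Adjust CN=81 to AMC I: 4.2·81/(10 − 0.058·81) → (1701/5) ÷ (2651/500) = 170100/2651 ≈ 64.164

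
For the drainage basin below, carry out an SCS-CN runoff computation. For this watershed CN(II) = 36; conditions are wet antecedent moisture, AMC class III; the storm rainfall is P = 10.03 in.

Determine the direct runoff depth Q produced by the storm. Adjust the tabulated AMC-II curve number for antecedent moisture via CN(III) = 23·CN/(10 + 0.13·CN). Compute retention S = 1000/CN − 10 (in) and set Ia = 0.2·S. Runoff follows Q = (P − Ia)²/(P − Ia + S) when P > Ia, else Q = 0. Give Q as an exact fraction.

Adjust CN=36 to AMC III: 23·36/(10 + 0.13·36) → 828 ÷ (367/25) = 20700/367 ≈ 56.403
S = 1000/(20700/367) − 10 = 1600/207 in ≈ 7.729 in
Initial abstraction Ia = S/5 = (1600/207)/5 = 320/207 ≈ 1.546 in
Since P=10.030 > Ia=1.546: effective rainfall P−Ia = 175621/20700 in
Q: (175621/20700)² ÷ (335621/20700) = 30842735641/6947354700 in (≈ 4.439 in)

Q = 30842735641/6947354700 in ≈ 4.439 in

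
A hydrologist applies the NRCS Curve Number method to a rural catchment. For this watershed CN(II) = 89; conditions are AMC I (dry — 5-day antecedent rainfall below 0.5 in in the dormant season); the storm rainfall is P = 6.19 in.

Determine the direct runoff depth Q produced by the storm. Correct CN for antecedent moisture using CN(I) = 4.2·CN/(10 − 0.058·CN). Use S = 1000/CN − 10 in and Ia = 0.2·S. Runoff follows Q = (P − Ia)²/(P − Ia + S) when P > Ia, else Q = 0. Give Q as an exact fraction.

Q = 1096022641921/298462665900 in ≈ 3.672 in

CN(I) from CN(II)=89: (4.2·89)/(10 − 0.058·89) = 186900/2419 ≈ 77.263
Retention S: 1000/CN − 10 with CN=77.263 → S = 5500/1869 ≈ 2.943 in
Ia = 0.2·(5500/1869) = 1100/1869 in ≈ 0.589 in
Since P=6.190 > Ia=0.589: effective rainfall P−Ia = 1046911/186900 in
Q = (1046911/186900)²/((1046911/186900) + 5500/1869) = (1096022641921/34931610000)/(1596911/186900) = 1096022641921/298462665900 in ≈ 3.672 in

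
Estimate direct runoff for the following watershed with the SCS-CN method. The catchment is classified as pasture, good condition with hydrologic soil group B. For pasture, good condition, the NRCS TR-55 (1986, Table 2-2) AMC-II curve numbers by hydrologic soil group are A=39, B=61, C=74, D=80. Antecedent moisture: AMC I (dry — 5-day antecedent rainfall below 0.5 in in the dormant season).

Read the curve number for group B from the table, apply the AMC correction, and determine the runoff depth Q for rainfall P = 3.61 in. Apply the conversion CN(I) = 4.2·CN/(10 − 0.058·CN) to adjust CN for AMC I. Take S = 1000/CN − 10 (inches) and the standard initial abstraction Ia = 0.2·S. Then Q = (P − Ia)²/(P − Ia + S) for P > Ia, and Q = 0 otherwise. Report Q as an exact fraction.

Q = 583077609/28786076900 in ≈ 0.020 in

NRCS table: pasture, good condition, soil group B → CN(II) = 61
Dry (AMC I): CN(I) = 4.2·61/(10 − 0.058·61) = (1281/5)/(3231/500) = 42700/1077 ≈ 39.647
Max retention: S = 1000/(42700/1077) − 10 = 6500/427 in (≈ 15.222 in)
Initial abstraction Ia = S/5 = (6500/427)/5 = 1300/427 ≈ 3.044 in
Since P=3.610 > Ia=3.044: effective rainfall P−Ia = 24147/42700 in
Runoff Q = (P−Ia)²/(P−Ia+S) = (0.566)²/(0.566+15.222) = 583077609/28786076900 ≈ 0.020 in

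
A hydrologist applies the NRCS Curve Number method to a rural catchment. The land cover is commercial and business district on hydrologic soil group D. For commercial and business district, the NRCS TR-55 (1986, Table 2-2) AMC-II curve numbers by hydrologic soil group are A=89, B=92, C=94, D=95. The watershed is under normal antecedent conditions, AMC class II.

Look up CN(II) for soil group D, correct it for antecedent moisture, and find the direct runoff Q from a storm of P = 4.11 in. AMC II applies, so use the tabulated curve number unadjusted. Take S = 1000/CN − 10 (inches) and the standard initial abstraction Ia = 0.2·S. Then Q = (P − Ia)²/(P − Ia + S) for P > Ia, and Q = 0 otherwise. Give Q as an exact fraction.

Q = 57896881/16357100 in ≈ 3.540 in

NRCS table: commercial and business district, soil group D → CN(II) = 95
AMC II — tabulated CN = 95 applies directly.
Retention S: 1000/CN − 10 with CN=95.000 → S = 10/19 ≈ 0.526 in
Initial abstraction Ia = S/5 = (10/19)/5 = 2/19 ≈ 0.105 in
Since P=4.110 > Ia=0.105: effective rainfall P−Ia = 7609/1900 in
Runoff Q = (P−Ia)²/(P−Ia+S) = (4.005)²/(4.005+0.526) = 57896881/16357100 ≈ 3.540 in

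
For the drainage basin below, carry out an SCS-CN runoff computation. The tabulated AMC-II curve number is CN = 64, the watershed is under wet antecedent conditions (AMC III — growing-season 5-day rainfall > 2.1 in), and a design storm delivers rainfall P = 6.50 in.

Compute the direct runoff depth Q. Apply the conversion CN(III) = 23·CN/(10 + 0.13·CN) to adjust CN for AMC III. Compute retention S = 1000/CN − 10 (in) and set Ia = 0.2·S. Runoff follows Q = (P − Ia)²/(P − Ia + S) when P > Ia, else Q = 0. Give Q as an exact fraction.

Adjust CN=64 to AMC III: 23·64/(10 + 0.13·64) → 1472 ÷ (458/25) = 18400/229 ≈ 80.349
Retention S: 1000/CN − 10 with CN=80.349 → S = 225/92 ≈ 2.446 in
Ia = 0.2S: 0.2·2.446 = 0.489 in (exactly 45/92)
Excess rainfall: 6.500 − 0.489 = 6.011 in; P > Ia so Q > 0
Runoff Q = (P−Ia)²/(P−Ia+S) = (6.011)²/(6.011+2.446) = 305809/71576 ≈ 4.273 in

Q = 305809/71576 in ≈ 4.273 in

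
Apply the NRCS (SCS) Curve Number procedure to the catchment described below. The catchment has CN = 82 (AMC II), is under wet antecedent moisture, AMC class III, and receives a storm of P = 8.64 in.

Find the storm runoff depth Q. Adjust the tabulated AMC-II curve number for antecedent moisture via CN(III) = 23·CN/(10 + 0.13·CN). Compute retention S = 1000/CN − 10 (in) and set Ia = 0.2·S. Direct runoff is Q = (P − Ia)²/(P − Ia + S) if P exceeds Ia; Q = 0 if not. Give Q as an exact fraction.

Adjust CN=82 to AMC III: 23·82/(10 + 0.13·82) → 1886 ÷ (1033/50) = 94300/1033 ≈ 91.288
Max retention: S = 1000/(94300/1033) − 10 = 900/943 in (≈ 0.954 in)
Initial abstraction Ia = S/5 = (900/943)/5 = 180/943 ≈ 0.191 in
P − Ia = 8.640 − 0.191 = 199188/23575 ≈ 8.449 in (> 0, runoff occurs)
Q = (199188/23575)²/((199188/23575) + 900/943) = (39675859344/555780625)/(221688/23575) = 551053602/72587425 in ≈ 7.592 in

Q = 551053602/72587425 in ≈ 7.592 in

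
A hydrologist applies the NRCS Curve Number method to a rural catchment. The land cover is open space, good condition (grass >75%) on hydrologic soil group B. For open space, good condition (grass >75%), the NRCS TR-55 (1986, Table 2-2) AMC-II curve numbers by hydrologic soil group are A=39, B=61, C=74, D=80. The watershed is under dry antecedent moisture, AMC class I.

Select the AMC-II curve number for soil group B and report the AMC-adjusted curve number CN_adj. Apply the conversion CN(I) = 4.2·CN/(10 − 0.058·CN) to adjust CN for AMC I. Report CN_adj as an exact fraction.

CN_adj = 42700/1077 ≈ 39.647

NRCS table: open space, good condition (grass >75%), soil group B → CN(II) = 61
Dry (AMC I): CN(I) = 4.2·61/(10 − 0.058·61) = (1281/5)/(3231/500) = 42700/1077 ≈ 39.647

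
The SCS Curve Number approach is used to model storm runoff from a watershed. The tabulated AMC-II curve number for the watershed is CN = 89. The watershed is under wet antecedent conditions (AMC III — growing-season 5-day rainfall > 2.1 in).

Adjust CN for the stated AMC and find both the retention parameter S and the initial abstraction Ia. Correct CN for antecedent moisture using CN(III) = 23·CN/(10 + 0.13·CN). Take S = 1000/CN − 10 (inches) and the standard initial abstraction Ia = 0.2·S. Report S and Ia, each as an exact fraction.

Adjust CN=89 to AMC III: 23·89/(10 + 0.13·89) → 2047 ÷ (2157/100) = 204700/2157 ≈ 94.900
Max retention: S = 1000/(204700/2157) − 10 = 1100/2047 in (≈ 0.537 in)
Initial abstraction Ia = S/5 = (1100/2047)/5 = 220/2047 ≈ 0.107 in

S = 1100/2047 in ≈ 0.537 in; Ia = 220/2047 in ≈ 0.107 in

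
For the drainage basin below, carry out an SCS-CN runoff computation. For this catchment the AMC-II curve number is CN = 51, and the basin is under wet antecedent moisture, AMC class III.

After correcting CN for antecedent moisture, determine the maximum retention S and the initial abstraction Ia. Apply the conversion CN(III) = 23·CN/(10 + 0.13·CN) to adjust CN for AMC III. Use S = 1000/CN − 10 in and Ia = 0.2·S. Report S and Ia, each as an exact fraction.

S = 4900/1173 in ≈ 4.177 in; Ia = 980/1173 in ≈ 0.835 in

Adjust CN=51 to AMC III: 23·51/(10 + 0.13·51) → 1173 ÷ (1663/100) = 117300/1663 ≈ 70.535
Retention S: 1000/CN − 10 with CN=70.535 → S = 4900/1173 ≈ 4.177 in
Initial abstraction Ia = S/5 = (4900/1173)/5 = 980/1173 ≈ 0.835 in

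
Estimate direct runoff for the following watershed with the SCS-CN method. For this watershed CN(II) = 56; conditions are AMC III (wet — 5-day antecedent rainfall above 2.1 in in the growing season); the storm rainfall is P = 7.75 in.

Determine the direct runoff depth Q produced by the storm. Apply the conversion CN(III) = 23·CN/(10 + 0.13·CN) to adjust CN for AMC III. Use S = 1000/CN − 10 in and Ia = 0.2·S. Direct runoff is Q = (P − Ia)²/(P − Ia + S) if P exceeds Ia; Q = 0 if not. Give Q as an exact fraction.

Q = 20711601/4347644 in ≈ 4.764 in

CN(III) from CN(II)=56: (23·56)/(10 + 0.13·56) = 4025/54 ≈ 74.537
Retention S: 1000/CN − 10 with CN=74.537 → S = 550/161 ≈ 3.416 in
Ia = 0.2·(550/161) = 110/161 in ≈ 0.683 in
Since P=7.750 > Ia=0.683: effective rainfall P−Ia = 4551/644 in
Q = (4551/644)²/((4551/644) + 550/161) = (20711601/414736)/(6751/644) = 20711601/4347644 in ≈ 4.764 in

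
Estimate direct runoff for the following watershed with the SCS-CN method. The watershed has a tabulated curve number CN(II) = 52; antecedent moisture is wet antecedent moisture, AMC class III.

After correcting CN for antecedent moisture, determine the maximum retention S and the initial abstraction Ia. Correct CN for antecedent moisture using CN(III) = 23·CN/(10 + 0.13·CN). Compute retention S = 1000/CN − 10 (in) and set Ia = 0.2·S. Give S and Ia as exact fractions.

Wet (AMC III): CN(III) = 23·52/(10 + 0.13·52) = 1196/(419/25) = 29900/419 ≈ 71.360
Max retention: S = 1000/(29900/419) − 10 = 1200/299 in (≈ 4.013 in)
Ia = 0.2S: 0.2·4.013 = 0.803 in (exactly 240/299)

S = 1200/299 in ≈ 4.013 in; Ia = 240/299 in ≈ 0.803 in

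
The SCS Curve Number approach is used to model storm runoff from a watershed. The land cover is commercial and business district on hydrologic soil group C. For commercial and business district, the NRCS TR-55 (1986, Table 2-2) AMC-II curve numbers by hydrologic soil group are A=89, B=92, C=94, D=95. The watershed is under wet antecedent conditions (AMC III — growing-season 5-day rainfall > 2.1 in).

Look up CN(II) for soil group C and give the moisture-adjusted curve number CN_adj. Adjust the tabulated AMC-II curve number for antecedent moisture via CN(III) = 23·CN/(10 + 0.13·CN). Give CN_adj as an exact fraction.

CN_adj = 108100/1111 ≈ 97.300

NRCS table: commercial and business district, soil group C → CN(II) = 94
Adjust CN=94 to AMC III: 23·94/(10 + 0.13·94) → 2162 ÷ (1111/50) = 108100/1111 ≈ 97.300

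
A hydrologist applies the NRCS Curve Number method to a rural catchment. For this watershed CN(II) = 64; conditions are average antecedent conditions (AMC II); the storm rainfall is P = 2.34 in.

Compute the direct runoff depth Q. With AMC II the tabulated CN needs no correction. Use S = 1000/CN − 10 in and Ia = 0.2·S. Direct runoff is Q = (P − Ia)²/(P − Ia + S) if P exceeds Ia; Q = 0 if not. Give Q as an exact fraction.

Q = 6561/30400 in ≈ 0.216 in

Average conditions: CN = 64 (no AMC adjustment).
S = 1000/64 − 10 = 45/8 in ≈ 5.625 in
Ia = 0.2S: 0.2·5.625 = 1.125 in (exactly 9/8)
Since P=2.340 > Ia=1.125: effective rainfall P−Ia = 243/200 in
Runoff Q = (P−Ia)²/(P−Ia+S) = (1.215)²/(1.215+5.625) = 6561/30400 ≈ 0.216 in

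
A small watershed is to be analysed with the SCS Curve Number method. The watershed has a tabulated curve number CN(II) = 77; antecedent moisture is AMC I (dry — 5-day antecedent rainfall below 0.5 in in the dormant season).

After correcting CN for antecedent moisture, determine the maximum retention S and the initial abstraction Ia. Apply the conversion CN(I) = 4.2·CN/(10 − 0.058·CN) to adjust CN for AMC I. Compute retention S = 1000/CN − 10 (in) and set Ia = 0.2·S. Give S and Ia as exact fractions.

S = 11500/1617 in ≈ 7.112 in; Ia = 2300/1617 in ≈ 1.422 in

Adjust CN=77 to AMC I: 4.2·77/(10 − 0.058·77) → (1617/5) ÷ (2767/500) = 161700/2767 ≈ 58.439
S = 1000/(161700/2767) − 10 = 11500/1617 in ≈ 7.112 in
Initial abstraction Ia = S/5 = (11500/1617)/5 = 2300/1617 ≈ 1.422 in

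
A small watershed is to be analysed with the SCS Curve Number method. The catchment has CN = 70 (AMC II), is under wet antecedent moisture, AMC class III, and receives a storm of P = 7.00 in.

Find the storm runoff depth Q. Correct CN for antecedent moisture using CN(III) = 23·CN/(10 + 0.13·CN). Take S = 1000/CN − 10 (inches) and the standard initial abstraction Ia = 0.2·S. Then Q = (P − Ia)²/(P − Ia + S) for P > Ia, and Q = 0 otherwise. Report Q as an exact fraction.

CN(III) from CN(II)=70: (23·70)/(10 + 0.13·70) = 16100/191 ≈ 84.293
S = 1000/(16100/191) − 10 = 300/161 in ≈ 1.863 in
Ia = 0.2S: 0.2·1.863 = 0.373 in (exactly 60/161)
Excess rainfall: 7.000 − 0.373 = 6.627 in; P > Ia so Q > 0
Q: (1067/161)² ÷ (1367/161) = 1138489/220087 in (≈ 5.173 in)

Q = 1138489/220087 in ≈ 5.173 in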